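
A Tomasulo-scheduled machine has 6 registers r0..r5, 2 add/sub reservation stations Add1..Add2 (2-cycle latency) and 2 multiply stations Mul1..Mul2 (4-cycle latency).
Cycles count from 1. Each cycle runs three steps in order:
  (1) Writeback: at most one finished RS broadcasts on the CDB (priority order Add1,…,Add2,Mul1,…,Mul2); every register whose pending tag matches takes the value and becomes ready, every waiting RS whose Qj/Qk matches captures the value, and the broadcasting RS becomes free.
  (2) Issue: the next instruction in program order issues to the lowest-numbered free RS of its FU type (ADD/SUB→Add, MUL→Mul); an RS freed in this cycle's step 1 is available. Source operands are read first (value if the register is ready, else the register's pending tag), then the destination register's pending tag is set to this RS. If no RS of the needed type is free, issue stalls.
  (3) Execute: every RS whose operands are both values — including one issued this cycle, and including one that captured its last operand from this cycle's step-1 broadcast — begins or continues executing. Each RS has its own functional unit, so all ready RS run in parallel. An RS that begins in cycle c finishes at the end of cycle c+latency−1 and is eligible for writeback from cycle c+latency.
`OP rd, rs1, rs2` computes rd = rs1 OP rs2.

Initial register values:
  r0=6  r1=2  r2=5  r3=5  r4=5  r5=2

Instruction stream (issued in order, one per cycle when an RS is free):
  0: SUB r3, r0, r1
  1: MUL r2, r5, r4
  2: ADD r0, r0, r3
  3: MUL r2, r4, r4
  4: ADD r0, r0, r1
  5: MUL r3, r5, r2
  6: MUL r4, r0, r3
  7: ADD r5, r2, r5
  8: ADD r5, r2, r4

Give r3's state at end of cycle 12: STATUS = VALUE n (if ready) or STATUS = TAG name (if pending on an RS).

cycle 1: issue SUB r3<-Add1 // r0:6,r1:2,r2:5,r3:Add1,r4:5,r5:2
cycle 2: issue MUL r2<-Mul1 // r0:6,r1:2,r2:Mul1,r3:Add1,r4:5,r5:2
cycle 3: CDB Add1=4; issue ADD r0<-Add1 // r0:Add1,r1:2,r2:Mul1,r3:4,r4:5,r5:2
cycle 4: issue MUL r2<-Mul2 // r0:Add1,r1:2,r2:Mul2,r3:4,r4:5,r5:2
cycle 5: CDB Add1=10; issue ADD r0<-Add1 // r0:Add1,r1:2,r2:Mul2,r3:4,r4:5,r5:2
cycle 6: CDB Mul1=10; issue MUL r3<-Mul1 // r0:Add1,r1:2,r2:Mul2,r3:Mul1,r4:5,r5:2
cycle 7: CDB Add1=12; stall // r0:12,r1:2,r2:Mul2,r3:Mul1,r4:5,r5:2
cycle 8: CDB Mul2=25; issue MUL r4<-Mul2 // r0:12,r1:2,r2:25,r3:Mul1,r4:Mul2,r5:2
cycle 9: issue ADD r5<-Add1 // r0:12,r1:2,r2:25,r3:Mul1,r4:Mul2,r5:Add1
cycle 10: issue ADD r5<-Add2 // r0:12,r1:2,r2:25,r3:Mul1,r4:Mul2,r5:Add2
cycle 11: CDB Add1=27 // r0:12,r1:2,r2:25,r3:Mul1,r4:Mul2,r5:Add2
cycle 12: CDB Mul1=50 // r0:12,r1:2,r2:25,r3:50,r4:Mul2,r5:Add2

STATUS = VALUE 50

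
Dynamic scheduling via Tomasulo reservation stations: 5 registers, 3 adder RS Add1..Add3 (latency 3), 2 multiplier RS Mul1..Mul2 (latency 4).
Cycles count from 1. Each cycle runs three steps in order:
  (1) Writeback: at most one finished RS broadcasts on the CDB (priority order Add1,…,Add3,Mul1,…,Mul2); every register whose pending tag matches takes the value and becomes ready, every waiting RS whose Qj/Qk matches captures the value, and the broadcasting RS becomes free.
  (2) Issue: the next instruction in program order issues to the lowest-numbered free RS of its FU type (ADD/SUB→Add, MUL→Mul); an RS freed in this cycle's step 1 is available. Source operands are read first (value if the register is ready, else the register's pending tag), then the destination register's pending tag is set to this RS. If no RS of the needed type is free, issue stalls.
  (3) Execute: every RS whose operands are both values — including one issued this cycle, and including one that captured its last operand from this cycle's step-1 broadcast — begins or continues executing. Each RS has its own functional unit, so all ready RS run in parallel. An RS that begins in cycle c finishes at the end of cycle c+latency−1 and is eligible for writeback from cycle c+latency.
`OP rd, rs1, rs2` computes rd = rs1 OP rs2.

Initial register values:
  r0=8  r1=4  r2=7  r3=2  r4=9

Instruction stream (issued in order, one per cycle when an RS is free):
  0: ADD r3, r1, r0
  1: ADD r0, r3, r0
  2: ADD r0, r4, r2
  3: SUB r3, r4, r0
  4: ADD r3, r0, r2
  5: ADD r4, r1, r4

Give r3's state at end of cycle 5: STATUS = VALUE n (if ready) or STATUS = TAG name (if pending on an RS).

STATUS = TAG Add1

c1: issue ADD r3<-Add1 | r0:8,r1:4,r2:7,r3:Add1,r4:9
c2: issue ADD r0<-Add2 | r0:Add2,r1:4,r2:7,r3:Add1,r4:9
c3: issue ADD r0<-Add3 | r0:Add3,r1:4,r2:7,r3:Add1,r4:9
c4: CDB Add1=12; issue SUB r3<-Add1 | r0:Add3,r1:4,r2:7,r3:Add1,r4:9
c5: stall | r0:Add3,r1:4,r2:7,r3:Add1,r4:9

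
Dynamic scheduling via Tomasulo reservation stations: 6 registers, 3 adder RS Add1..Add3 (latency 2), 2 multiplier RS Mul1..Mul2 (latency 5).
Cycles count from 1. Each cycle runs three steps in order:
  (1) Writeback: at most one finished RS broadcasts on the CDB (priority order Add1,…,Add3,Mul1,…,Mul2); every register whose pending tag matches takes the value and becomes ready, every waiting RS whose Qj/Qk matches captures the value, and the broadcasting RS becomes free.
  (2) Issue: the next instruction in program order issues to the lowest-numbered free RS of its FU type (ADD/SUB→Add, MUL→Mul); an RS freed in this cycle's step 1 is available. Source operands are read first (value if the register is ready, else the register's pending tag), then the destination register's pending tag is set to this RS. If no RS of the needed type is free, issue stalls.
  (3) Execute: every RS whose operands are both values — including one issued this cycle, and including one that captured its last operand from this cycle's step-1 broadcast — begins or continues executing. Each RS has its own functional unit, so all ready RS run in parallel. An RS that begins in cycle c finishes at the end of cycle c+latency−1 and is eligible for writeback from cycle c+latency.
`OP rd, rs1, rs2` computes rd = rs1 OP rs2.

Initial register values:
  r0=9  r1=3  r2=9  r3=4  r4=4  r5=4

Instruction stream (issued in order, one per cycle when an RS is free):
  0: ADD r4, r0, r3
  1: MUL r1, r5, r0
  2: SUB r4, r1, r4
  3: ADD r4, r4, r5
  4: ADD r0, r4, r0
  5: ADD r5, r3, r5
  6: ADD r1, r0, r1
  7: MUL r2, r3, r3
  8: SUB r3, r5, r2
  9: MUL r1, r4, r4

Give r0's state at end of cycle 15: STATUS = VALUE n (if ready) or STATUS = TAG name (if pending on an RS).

STATUS = VALUE 36

cycle 1: issue ADD r4<-Add1 // r0:9,r1:3,r2:9,r3:4,r4:Add1,r5:4
cycle 2: issue MUL r1<-Mul1 // r0:9,r1:Mul1,r2:9,r3:4,r4:Add1,r5:4
cycle 3: CDB Add1=13; issue SUB r4<-Add1 // r0:9,r1:Mul1,r2:9,r3:4,r4:Add1,r5:4
cycle 4: issue ADD r4<-Add2 // r0:9,r1:Mul1,r2:9,r3:4,r4:Add2,r5:4
cycle 5: issue ADD r0<-Add3 // r0:Add3,r1:Mul1,r2:9,r3:4,r4:Add2,r5:4
cycle 6: stall // r0:Add3,r1:Mul1,r2:9,r3:4,r4:Add2,r5:4
cycle 7: CDB Mul1=36; stall // r0:Add3,r1:36,r2:9,r3:4,r4:Add2,r5:4
cycle 8: stall // r0:Add3,r1:36,r2:9,r3:4,r4:Add2,r5:4
cycle 9: CDB Add1=23; issue ADD r5<-Add1 // r0:Add3,r1:36,r2:9,r3:4,r4:Add2,r5:Add1
cycle 10: stall // r0:Add3,r1:36,r2:9,r3:4,r4:Add2,r5:Add1
cycle 11: CDB Add1=8; issue ADD r1<-Add1 // r0:Add3,r1:Add1,r2:9,r3:4,r4:Add2,r5:8
cycle 12: CDB Add2=27; issue MUL r2<-Mul1 // r0:Add3,r1:Add1,r2:Mul1,r3:4,r4:27,r5:8
cycle 13: issue SUB r3<-Add2 // r0:Add3,r1:Add1,r2:Mul1,r3:Add2,r4:27,r5:8
cycle 14: CDB Add3=36; issue MUL r1<-Mul2 // r0:36,r1:Mul2,r2:Mul1,r3:Add2,r4:27,r5:8
cycle 15: - // r0:36,r1:Mul2,r2:Mul1,r3:Add2,r4:27,r5:8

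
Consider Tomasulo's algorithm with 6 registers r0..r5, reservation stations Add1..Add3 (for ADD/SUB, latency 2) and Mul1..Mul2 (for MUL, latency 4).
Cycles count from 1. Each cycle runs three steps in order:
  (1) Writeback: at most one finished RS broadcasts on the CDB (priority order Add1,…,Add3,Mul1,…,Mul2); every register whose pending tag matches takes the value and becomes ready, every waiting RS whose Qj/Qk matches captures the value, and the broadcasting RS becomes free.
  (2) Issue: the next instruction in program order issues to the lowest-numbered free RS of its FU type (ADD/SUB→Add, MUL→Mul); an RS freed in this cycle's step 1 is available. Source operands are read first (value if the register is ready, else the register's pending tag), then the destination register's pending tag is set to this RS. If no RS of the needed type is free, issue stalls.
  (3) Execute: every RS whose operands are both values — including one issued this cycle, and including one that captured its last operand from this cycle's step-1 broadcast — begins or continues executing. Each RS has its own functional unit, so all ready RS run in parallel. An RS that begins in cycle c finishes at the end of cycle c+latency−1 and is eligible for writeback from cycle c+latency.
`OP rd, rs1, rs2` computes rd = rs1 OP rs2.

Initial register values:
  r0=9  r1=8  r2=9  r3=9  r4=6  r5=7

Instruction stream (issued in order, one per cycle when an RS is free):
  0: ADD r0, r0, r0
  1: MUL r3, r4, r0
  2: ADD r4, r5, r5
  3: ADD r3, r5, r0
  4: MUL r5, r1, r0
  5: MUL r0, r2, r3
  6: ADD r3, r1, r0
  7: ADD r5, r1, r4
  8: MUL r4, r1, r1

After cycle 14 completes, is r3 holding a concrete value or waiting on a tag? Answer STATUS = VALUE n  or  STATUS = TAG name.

STATUS = VALUE 233

cycle 1: issue ADD r0<-Add1 // r0:Add1,r1:8,r2:9,r3:9,r4:6,r5:7
cycle 2: issue MUL r3<-Mul1 // r0:Add1,r1:8,r2:9,r3:Mul1,r4:6,r5:7
cycle 3: CDB Add1=18; issue ADD r4<-Add1 // r0:18,r1:8,r2:9,r3:Mul1,r4:Add1,r5:7
cycle 4: issue ADD r3<-Add2 // r0:18,r1:8,r2:9,r3:Add2,r4:Add1,r5:7
cycle 5: CDB Add1=14; issue MUL r5<-Mul2 // r0:18,r1:8,r2:9,r3:Add2,r4:14,r5:Mul2
cycle 6: CDB Add2=25; stall // r0:18,r1:8,r2:9,r3:25,r4:14,r5:Mul2
cycle 7: CDB Mul1=108; issue MUL r0<-Mul1 // r0:Mul1,r1:8,r2:9,r3:25,r4:14,r5:Mul2
cycle 8: issue ADD r3<-Add1 // r0:Mul1,r1:8,r2:9,r3:Add1,r4:14,r5:Mul2
cycle 9: CDB Mul2=144; issue ADD r5<-Add2 // r0:Mul1,r1:8,r2:9,r3:Add1,r4:14,r5:Add2
cycle 10: issue MUL r4<-Mul2 // r0:Mul1,r1:8,r2:9,r3:Add1,r4:Mul2,r5:Add2
cycle 11: CDB Add2=22 // r0:Mul1,r1:8,r2:9,r3:Add1,r4:Mul2,r5:22
cycle 12: CDB Mul1=225 // r0:225,r1:8,r2:9,r3:Add1,r4:Mul2,r5:22
cycle 13: - // r0:225,r1:8,r2:9,r3:Add1,r4:Mul2,r5:22
cycle 14: CDB Add1=233 // r0:225,r1:8,r2:9,r3:233,r4:Mul2,r5:22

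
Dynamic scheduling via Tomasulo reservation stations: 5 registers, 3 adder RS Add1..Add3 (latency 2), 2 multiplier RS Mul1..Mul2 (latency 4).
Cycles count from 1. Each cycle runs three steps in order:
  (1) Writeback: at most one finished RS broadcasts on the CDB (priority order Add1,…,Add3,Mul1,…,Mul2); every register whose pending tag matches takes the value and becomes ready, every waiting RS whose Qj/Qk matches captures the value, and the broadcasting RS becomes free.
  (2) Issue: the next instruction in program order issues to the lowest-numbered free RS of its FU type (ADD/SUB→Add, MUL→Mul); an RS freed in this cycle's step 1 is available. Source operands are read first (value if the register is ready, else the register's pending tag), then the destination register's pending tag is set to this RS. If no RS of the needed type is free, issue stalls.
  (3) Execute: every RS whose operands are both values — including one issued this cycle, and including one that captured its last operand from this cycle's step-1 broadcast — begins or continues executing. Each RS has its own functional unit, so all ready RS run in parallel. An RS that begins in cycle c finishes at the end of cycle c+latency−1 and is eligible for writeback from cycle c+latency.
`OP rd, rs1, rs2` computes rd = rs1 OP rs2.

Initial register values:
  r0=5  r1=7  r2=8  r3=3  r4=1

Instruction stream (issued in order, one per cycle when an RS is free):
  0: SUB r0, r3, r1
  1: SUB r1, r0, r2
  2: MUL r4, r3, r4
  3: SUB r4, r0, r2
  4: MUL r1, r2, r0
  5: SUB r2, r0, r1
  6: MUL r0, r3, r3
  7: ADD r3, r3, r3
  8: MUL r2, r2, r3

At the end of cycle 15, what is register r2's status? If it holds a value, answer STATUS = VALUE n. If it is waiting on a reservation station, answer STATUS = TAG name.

STATUS = VALUE 168

cycle 1: issue SUB r0<-Add1 // r0:Add1,r1:7,r2:8,r3:3,r4:1
cycle 2: issue SUB r1<-Add2 // r0:Add1,r1:Add2,r2:8,r3:3,r4:1
cycle 3: CDB Add1=-4; issue MUL r4<-Mul1 // r0:-4,r1:Add2,r2:8,r3:3,r4:Mul1
cycle 4: issue SUB r4<-Add1 // r0:-4,r1:Add2,r2:8,r3:3,r4:Add1
cycle 5: CDB Add2=-12; issue MUL r1<-Mul2 // r0:-4,r1:Mul2,r2:8,r3:3,r4:Add1
cycle 6: CDB Add1=-12; issue SUB r2<-Add1 // r0:-4,r1:Mul2,r2:Add1,r3:3,r4:-12
cycle 7: CDB Mul1=3; issue MUL r0<-Mul1 // r0:Mul1,r1:Mul2,r2:Add1,r3:3,r4:-12
cycle 8: issue ADD r3<-Add2 // r0:Mul1,r1:Mul2,r2:Add1,r3:Add2,r4:-12
cycle 9: CDB Mul2=-32; issue MUL r2<-Mul2 // r0:Mul1,r1:-32,r2:Mul2,r3:Add2,r4:-12
cycle 10: CDB Add2=6 // r0:Mul1,r1:-32,r2:Mul2,r3:6,r4:-12
cycle 11: CDB Add1=28 // r0:Mul1,r1:-32,r2:Mul2,r3:6,r4:-12
cycle 12: CDB Mul1=9 // r0:9,r1:-32,r2:Mul2,r3:6,r4:-12
cycle 13: - // r0:9,r1:-32,r2:Mul2,r3:6,r4:-12
cycle 14: - // r0:9,r1:-32,r2:Mul2,r3:6,r4:-12
cycle 15: CDB Mul2=168 // r0:9,r1:-32,r2:168,r3:6,r4:-12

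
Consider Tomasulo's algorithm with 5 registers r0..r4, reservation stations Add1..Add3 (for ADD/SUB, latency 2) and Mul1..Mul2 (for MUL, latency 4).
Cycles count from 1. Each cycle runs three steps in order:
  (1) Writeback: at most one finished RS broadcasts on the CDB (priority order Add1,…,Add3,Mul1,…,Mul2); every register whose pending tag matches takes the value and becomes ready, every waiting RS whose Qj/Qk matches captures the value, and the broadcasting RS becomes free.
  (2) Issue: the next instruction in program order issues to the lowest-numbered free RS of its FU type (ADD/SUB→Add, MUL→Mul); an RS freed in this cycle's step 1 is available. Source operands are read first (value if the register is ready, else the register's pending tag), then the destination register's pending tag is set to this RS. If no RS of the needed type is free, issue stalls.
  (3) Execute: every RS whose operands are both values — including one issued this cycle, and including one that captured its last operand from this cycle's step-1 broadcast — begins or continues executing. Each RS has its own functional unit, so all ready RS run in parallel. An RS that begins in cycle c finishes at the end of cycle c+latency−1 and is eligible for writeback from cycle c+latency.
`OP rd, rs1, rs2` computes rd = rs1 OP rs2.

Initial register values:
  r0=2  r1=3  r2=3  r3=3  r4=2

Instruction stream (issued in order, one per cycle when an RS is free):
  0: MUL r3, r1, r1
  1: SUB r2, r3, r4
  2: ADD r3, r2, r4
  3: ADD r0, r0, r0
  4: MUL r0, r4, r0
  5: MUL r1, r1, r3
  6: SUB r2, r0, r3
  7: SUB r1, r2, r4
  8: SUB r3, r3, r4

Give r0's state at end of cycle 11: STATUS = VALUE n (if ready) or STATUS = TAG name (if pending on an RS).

STATUS = VALUE 8

cycle 1: issue MUL r3<-Mul1 // r0:2,r1:3,r2:3,r3:Mul1,r4:2
cycle 2: issue SUB r2<-Add1 // r0:2,r1:3,r2:Add1,r3:Mul1,r4:2
cycle 3: issue ADD r3<-Add2 // r0:2,r1:3,r2:Add1,r3:Add2,r4:2
cycle 4: issue ADD r0<-Add3 // r0:Add3,r1:3,r2:Add1,r3:Add2,r4:2
cycle 5: CDB Mul1=9; issue MUL r0<-Mul1 // r0:Mul1,r1:3,r2:Add1,r3:Add2,r4:2
cycle 6: CDB Add3=4; issue MUL r1<-Mul2 // r0:Mul1,r1:Mul2,r2:Add1,r3:Add2,r4:2
cycle 7: CDB Add1=7; issue SUB r2<-Add1 // r0:Mul1,r1:Mul2,r2:Add1,r3:Add2,r4:2
cycle 8: issue SUB r1<-Add3 // r0:Mul1,r1:Add3,r2:Add1,r3:Add2,r4:2
cycle 9: CDB Add2=9; issue SUB r3<-Add2 // r0:Mul1,r1:Add3,r2:Add1,r3:Add2,r4:2
cycle 10: CDB Mul1=8 // r0:8,r1:Add3,r2:Add1,r3:Add2,r4:2
cycle 11: CDB Add2=7 // r0:8,r1:Add3,r2:Add1,r3:7,r4:2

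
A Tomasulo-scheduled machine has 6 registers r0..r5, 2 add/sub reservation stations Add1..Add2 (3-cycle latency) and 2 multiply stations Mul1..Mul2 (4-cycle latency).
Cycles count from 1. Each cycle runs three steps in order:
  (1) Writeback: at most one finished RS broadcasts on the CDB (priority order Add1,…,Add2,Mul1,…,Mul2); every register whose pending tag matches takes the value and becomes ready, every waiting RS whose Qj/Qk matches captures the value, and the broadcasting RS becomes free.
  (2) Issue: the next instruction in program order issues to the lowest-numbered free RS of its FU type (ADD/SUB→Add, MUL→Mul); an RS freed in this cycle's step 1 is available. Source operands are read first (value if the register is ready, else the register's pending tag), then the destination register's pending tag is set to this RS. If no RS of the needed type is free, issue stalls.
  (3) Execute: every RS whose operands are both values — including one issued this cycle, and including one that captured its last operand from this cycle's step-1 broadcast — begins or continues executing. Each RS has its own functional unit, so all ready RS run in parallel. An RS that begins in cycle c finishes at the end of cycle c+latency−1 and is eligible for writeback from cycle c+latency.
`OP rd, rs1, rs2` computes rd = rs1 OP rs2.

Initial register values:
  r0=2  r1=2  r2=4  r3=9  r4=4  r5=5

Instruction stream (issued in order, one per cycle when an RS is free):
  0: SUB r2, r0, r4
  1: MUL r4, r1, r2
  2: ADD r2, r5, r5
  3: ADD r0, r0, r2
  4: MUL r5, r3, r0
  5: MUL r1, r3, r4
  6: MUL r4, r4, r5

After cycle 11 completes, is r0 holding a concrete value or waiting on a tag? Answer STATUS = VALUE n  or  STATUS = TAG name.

cycle 1: issue SUB r2<-Add1 // r0:2,r1:2,r2:Add1,r3:9,r4:4,r5:5
cycle 2: issue MUL r4<-Mul1 // r0:2,r1:2,r2:Add1,r3:9,r4:Mul1,r5:5
cycle 3: issue ADD r2<-Add2 // r0:2,r1:2,r2:Add2,r3:9,r4:Mul1,r5:5
cycle 4: CDB Add1=-2; issue ADD r0<-Add1 // r0:Add1,r1:2,r2:Add2,r3:9,r4:Mul1,r5:5
cycle 5: issue MUL r5<-Mul2 // r0:Add1,r1:2,r2:Add2,r3:9,r4:Mul1,r5:Mul2
cycle 6: CDB Add2=10; stall // r0:Add1,r1:2,r2:10,r3:9,r4:Mul1,r5:Mul2
cycle 7: stall // r0:Add1,r1:2,r2:10,r3:9,r4:Mul1,r5:Mul2
cycle 8: CDB Mul1=-4; issue MUL r1<-Mul1 // r0:Add1,r1:Mul1,r2:10,r3:9,r4:-4,r5:Mul2
cycle 9: CDB Add1=12; stall // r0:12,r1:Mul1,r2:10,r3:9,r4:-4,r5:Mul2
cycle 10: stall // r0:12,r1:Mul1,r2:10,r3:9,r4:-4,r5:Mul2
cycle 11: stall // r0:12,r1:Mul1,r2:10,r3:9,r4:-4,r5:Mul2

STATUS = VALUE 12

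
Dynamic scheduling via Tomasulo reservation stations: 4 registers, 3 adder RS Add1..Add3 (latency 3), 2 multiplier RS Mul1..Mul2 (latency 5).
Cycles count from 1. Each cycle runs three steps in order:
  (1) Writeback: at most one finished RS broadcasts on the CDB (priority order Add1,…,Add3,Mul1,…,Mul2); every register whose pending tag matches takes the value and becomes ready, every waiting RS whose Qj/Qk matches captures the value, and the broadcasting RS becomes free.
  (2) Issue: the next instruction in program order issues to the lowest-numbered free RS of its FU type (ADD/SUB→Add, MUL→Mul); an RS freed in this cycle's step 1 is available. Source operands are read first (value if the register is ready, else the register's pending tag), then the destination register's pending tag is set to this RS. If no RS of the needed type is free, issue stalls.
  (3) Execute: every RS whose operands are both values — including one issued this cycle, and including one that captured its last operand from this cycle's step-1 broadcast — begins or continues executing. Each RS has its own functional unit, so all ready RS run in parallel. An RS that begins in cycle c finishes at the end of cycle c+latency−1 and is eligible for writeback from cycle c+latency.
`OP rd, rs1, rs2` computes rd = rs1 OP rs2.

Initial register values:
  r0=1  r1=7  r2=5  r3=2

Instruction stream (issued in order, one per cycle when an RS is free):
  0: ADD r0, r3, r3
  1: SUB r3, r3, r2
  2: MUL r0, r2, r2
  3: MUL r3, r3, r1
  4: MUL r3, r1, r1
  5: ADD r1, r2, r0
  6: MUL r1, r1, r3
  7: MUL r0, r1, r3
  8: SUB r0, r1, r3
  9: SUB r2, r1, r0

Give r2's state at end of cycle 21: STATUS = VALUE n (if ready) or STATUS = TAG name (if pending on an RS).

cycle 1: issue ADD r0<-Add1 // r0:Add1,r1:7,r2:5,r3:2
cycle 2: issue SUB r3<-Add2 // r0:Add1,r1:7,r2:5,r3:Add2
cycle 3: issue MUL r0<-Mul1 // r0:Mul1,r1:7,r2:5,r3:Add2
cycle 4: CDB Add1=4; issue MUL r3<-Mul2 // r0:Mul1,r1:7,r2:5,r3:Mul2
cycle 5: CDB Add2=-3; stall // r0:Mul1,r1:7,r2:5,r3:Mul2
cycle 6: stall // r0:Mul1,r1:7,r2:5,r3:Mul2
cycle 7: stall // r0:Mul1,r1:7,r2:5,r3:Mul2
cycle 8: CDB Mul1=25; issue MUL r3<-Mul1 // r0:25,r1:7,r2:5,r3:Mul1
cycle 9: issue ADD r1<-Add1 // r0:25,r1:Add1,r2:5,r3:Mul1
cycle 10: CDB Mul2=-21; issue MUL r1<-Mul2 // r0:25,r1:Mul2,r2:5,r3:Mul1
cycle 11: stall // r0:25,r1:Mul2,r2:5,r3:Mul1
cycle 12: CDB Add1=30; stall // r0:25,r1:Mul2,r2:5,r3:Mul1
cycle 13: CDB Mul1=49; issue MUL r0<-Mul1 // r0:Mul1,r1:Mul2,r2:5,r3:49
cycle 14: issue SUB r0<-Add1 // r0:Add1,r1:Mul2,r2:5,r3:49
cycle 15: issue SUB r2<-Add2 // r0:Add1,r1:Mul2,r2:Add2,r3:49
cycle 16: - // r0:Add1,r1:Mul2,r2:Add2,r3:49
cycle 17: - // r0:Add1,r1:Mul2,r2:Add2,r3:49
cycle 18: CDB Mul2=1470 // r0:Add1,r1:1470,r2:Add2,r3:49
cycle 19: - // r0:Add1,r1:1470,r2:Add2,r3:49
cycle 20: - // r0:Add1,r1:1470,r2:Add2,r3:49
cycle 21: CDB Add1=1421 // r0:1421,r1:1470,r2:Add2,r3:49

STATUS = TAG Add2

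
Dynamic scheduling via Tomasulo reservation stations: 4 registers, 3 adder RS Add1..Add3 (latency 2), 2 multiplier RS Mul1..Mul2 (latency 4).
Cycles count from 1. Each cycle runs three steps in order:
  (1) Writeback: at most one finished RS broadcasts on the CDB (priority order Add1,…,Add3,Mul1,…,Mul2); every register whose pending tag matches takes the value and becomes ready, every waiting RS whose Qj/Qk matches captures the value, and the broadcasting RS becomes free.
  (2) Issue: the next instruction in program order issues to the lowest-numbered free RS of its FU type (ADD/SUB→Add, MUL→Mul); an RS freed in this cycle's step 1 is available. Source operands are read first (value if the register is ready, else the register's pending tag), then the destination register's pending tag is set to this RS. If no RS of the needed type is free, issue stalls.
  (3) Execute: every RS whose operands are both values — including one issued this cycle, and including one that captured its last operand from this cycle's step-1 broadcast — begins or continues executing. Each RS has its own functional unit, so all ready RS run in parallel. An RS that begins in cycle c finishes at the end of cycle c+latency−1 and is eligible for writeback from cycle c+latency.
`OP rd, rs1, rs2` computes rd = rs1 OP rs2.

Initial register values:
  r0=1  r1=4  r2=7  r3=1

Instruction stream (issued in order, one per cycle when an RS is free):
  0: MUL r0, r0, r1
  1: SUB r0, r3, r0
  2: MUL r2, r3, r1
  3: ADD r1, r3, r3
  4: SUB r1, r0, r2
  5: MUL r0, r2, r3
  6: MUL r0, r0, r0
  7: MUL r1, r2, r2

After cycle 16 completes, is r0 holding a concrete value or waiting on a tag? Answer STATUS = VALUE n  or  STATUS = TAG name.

STATUS = TAG Mul2

cycle 1: issue MUL r0<-Mul1 // r0:Mul1,r1:4,r2:7,r3:1
cycle 2: issue SUB r0<-Add1 // r0:Add1,r1:4,r2:7,r3:1
cycle 3: issue MUL r2<-Mul2 // r0:Add1,r1:4,r2:Mul2,r3:1
cycle 4: issue ADD r1<-Add2 // r0:Add1,r1:Add2,r2:Mul2,r3:1
cycle 5: CDB Mul1=4; issue SUB r1<-Add3 // r0:Add1,r1:Add3,r2:Mul2,r3:1
cycle 6: CDB Add2=2; issue MUL r0<-Mul1 // r0:Mul1,r1:Add3,r2:Mul2,r3:1
cycle 7: CDB Add1=-3; stall // r0:Mul1,r1:Add3,r2:Mul2,r3:1
cycle 8: CDB Mul2=4; issue MUL r0<-Mul2 // r0:Mul2,r1:Add3,r2:4,r3:1
cycle 9: stall // r0:Mul2,r1:Add3,r2:4,r3:1
cycle 10: CDB Add3=-7; stall // r0:Mul2,r1:-7,r2:4,r3:1
cycle 11: stall // r0:Mul2,r1:-7,r2:4,r3:1
cycle 12: CDB Mul1=4; issue MUL r1<-Mul1 // r0:Mul2,r1:Mul1,r2:4,r3:1
cycle 13: - // r0:Mul2,r1:Mul1,r2:4,r3:1
cycle 14: - // r0:Mul2,r1:Mul1,r2:4,r3:1
cycle 15: - // r0:Mul2,r1:Mul1,r2:4,r3:1
cycle 16: CDB Mul1=16 // r0:Mul2,r1:16,r2:4,r3:1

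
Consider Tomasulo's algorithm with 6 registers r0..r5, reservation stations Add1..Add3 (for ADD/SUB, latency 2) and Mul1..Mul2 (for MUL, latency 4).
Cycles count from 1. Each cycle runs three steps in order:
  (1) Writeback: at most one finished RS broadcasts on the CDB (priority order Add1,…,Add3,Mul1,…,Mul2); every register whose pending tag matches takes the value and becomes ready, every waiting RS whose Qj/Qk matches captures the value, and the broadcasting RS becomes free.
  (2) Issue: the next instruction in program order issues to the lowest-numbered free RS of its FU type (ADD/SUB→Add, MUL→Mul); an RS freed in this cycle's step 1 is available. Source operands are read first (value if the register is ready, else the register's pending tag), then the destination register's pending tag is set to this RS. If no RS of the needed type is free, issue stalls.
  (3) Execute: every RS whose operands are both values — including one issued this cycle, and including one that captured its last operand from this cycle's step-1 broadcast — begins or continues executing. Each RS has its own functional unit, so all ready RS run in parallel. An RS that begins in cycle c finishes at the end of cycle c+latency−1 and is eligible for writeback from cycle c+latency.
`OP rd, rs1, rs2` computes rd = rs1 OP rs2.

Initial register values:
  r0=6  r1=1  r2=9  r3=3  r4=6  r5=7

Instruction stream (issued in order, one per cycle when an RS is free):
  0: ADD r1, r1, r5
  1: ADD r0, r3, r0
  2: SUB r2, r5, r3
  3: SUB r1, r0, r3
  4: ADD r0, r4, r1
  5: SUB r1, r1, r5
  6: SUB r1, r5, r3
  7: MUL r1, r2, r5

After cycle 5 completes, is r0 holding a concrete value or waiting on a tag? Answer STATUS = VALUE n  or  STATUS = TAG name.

  c1: issue ADD r1<-Add1  regs: r0:6,r1:Add1,r2:9,r3:3,r4:6,r5:7
  c2: issue ADD r0<-Add2  regs: r0:Add2,r1:Add1,r2:9,r3:3,r4:6,r5:7
  c3: CDB Add1=8; issue SUB r2<-Add1  regs: r0:Add2,r1:8,r2:Add1,r3:3,r4:6,r5:7
  c4: CDB Add2=9; issue SUB r1<-Add2  regs: r0:9,r1:Add2,r2:Add1,r3:3,r4:6,r5:7
  c5: CDB Add1=4; issue ADD r0<-Add1  regs: r0:Add1,r1:Add2,r2:4,r3:3,r4:6,r5:7

STATUS = TAG Add1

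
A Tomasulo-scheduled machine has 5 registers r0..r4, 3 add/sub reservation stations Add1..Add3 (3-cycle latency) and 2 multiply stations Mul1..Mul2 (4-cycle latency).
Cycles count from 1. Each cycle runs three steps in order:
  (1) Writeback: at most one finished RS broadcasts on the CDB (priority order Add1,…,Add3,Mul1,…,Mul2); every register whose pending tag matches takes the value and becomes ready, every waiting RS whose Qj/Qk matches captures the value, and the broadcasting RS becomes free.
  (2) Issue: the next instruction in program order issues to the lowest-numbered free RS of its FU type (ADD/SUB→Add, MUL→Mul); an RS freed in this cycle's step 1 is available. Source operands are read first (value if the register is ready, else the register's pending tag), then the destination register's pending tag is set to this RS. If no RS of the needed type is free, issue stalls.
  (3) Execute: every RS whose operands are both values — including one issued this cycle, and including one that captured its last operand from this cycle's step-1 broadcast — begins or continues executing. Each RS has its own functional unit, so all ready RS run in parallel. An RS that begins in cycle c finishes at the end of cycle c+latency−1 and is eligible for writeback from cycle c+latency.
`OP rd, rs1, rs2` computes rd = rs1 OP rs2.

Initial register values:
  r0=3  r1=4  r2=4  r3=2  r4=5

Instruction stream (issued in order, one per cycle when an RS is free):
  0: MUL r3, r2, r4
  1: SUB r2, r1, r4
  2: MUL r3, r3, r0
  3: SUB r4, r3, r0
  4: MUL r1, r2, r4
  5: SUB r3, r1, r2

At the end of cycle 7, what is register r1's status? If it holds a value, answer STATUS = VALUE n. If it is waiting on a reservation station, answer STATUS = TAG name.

  c1: issue MUL r3<-Mul1  regs: r0:3,r1:4,r2:4,r3:Mul1,r4:5
  c2: issue SUB r2<-Add1  regs: r0:3,r1:4,r2:Add1,r3:Mul1,r4:5
  c3: issue MUL r3<-Mul2  regs: r0:3,r1:4,r2:Add1,r3:Mul2,r4:5
  c4: issue SUB r4<-Add2  regs: r0:3,r1:4,r2:Add1,r3:Mul2,r4:Add2
  c5: CDB Add1=-1; stall  regs: r0:3,r1:4,r2:-1,r3:Mul2,r4:Add2
  c6: CDB Mul1=20; issue MUL r1<-Mul1  regs: r0:3,r1:Mul1,r2:-1,r3:Mul2,r4:Add2
  c7: issue SUB r3<-Add1  regs: r0:3,r1:Mul1,r2:-1,r3:Add1,r4:Add2

STATUS = TAG Mul1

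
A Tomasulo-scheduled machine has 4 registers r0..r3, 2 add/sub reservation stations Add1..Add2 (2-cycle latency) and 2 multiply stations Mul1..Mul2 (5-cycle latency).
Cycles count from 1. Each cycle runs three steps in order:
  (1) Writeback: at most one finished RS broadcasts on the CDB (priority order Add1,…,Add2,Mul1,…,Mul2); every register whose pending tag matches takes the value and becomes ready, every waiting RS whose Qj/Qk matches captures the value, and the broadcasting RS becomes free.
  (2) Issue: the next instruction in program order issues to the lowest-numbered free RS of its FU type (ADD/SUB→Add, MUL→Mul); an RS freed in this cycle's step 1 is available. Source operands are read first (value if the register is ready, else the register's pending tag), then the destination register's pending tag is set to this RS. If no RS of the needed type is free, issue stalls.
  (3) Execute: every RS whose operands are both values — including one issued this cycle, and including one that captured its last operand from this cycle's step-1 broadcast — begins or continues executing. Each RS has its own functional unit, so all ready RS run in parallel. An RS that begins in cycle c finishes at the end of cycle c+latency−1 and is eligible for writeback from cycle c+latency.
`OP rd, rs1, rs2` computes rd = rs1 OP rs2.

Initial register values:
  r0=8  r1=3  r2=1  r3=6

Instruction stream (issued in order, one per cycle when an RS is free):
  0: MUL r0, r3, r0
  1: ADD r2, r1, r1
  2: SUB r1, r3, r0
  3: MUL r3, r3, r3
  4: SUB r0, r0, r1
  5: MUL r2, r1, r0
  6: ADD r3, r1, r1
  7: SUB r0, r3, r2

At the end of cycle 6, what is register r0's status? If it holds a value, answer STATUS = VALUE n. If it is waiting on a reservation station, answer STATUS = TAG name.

c1: issue MUL r0<-Mul1 | r0:Mul1,r1:3,r2:1,r3:6
c2: issue ADD r2<-Add1 | r0:Mul1,r1:3,r2:Add1,r3:6
c3: issue SUB r1<-Add2 | r0:Mul1,r1:Add2,r2:Add1,r3:6
c4: CDB Add1=6; issue MUL r3<-Mul2 | r0:Mul1,r1:Add2,r2:6,r3:Mul2
c5: issue SUB r0<-Add1 | r0:Add1,r1:Add2,r2:6,r3:Mul2
c6: CDB Mul1=48; issue MUL r2<-Mul1 | r0:Add1,r1:Add2,r2:Mul1,r3:Mul2

STATUS = TAG Add1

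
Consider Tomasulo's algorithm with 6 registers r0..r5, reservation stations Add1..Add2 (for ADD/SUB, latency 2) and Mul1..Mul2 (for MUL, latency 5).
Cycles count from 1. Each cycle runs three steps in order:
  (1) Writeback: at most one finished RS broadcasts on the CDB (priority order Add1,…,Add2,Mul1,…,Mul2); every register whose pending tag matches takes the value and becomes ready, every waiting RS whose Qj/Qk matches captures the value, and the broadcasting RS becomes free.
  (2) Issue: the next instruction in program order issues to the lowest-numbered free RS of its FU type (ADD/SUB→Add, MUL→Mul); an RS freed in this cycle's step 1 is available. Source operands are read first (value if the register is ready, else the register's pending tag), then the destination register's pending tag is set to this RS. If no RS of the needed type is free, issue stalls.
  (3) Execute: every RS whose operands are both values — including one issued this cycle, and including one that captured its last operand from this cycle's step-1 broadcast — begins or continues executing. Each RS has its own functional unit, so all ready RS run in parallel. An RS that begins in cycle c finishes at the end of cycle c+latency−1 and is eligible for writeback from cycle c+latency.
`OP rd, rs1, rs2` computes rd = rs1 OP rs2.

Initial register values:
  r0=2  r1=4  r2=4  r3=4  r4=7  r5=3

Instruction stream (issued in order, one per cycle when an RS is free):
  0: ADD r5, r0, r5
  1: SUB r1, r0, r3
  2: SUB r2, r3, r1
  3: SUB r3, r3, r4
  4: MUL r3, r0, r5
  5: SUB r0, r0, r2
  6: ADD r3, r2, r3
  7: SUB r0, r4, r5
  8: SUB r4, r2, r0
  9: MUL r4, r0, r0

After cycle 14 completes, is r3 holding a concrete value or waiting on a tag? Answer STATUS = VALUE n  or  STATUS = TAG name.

STATUS = VALUE 16

cycle 1: issue ADD r5<-Add1 // r0:2,r1:4,r2:4,r3:4,r4:7,r5:Add1
cycle 2: issue SUB r1<-Add2 // r0:2,r1:Add2,r2:4,r3:4,r4:7,r5:Add1
cycle 3: CDB Add1=5; issue SUB r2<-Add1 // r0:2,r1:Add2,r2:Add1,r3:4,r4:7,r5:5
cycle 4: CDB Add2=-2; issue SUB r3<-Add2 // r0:2,r1:-2,r2:Add1,r3:Add2,r4:7,r5:5
cycle 5: issue MUL r3<-Mul1 // r0:2,r1:-2,r2:Add1,r3:Mul1,r4:7,r5:5
cycle 6: CDB Add1=6; issue SUB r0<-Add1 // r0:Add1,r1:-2,r2:6,r3:Mul1,r4:7,r5:5
cycle 7: CDB Add2=-3; issue ADD r3<-Add2 // r0:Add1,r1:-2,r2:6,r3:Add2,r4:7,r5:5
cycle 8: CDB Add1=-4; issue SUB r0<-Add1 // r0:Add1,r1:-2,r2:6,r3:Add2,r4:7,r5:5
cycle 9: stall // r0:Add1,r1:-2,r2:6,r3:Add2,r4:7,r5:5
cycle 10: CDB Add1=2; issue SUB r4<-Add1 // r0:2,r1:-2,r2:6,r3:Add2,r4:Add1,r5:5
cycle 11: CDB Mul1=10; issue MUL r4<-Mul1 // r0:2,r1:-2,r2:6,r3:Add2,r4:Mul1,r5:5
cycle 12: CDB Add1=4 // r0:2,r1:-2,r2:6,r3:Add2,r4:Mul1,r5:5
cycle 13: CDB Add2=16 // r0:2,r1:-2,r2:6,r3:16,r4:Mul1,r5:5
cycle 14: - // r0:2,r1:-2,r2:6,r3:16,r4:Mul1,r5:5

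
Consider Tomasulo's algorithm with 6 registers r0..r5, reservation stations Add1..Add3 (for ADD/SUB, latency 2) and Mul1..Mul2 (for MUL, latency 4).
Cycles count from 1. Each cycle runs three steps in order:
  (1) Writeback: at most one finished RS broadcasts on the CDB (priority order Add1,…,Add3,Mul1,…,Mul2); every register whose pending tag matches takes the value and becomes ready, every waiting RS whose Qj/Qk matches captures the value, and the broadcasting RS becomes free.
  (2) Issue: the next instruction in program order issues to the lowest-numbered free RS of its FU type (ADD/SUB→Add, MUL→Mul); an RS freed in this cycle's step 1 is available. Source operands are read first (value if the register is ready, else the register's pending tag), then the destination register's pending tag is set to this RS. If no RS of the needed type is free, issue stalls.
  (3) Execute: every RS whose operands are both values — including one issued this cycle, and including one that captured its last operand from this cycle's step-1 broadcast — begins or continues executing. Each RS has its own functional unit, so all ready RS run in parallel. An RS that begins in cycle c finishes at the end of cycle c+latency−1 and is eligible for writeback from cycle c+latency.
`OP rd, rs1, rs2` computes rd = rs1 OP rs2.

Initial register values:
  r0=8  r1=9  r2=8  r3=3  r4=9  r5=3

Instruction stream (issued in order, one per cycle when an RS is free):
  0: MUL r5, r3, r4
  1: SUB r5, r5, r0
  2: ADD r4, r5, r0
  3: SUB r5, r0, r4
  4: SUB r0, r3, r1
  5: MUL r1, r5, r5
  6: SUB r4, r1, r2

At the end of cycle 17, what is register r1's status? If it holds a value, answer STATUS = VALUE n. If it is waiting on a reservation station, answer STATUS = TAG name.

  c1: issue MUL r5<-Mul1  regs: r0:8,r1:9,r2:8,r3:3,r4:9,r5:Mul1
  c2: issue SUB r5<-Add1  regs: r0:8,r1:9,r2:8,r3:3,r4:9,r5:Add1
  c3: issue ADD r4<-Add2  regs: r0:8,r1:9,r2:8,r3:3,r4:Add2,r5:Add1
  c4: issue SUB r5<-Add3  regs: r0:8,r1:9,r2:8,r3:3,r4:Add2,r5:Add3
  c5: CDB Mul1=27; stall  regs: r0:8,r1:9,r2:8,r3:3,r4:Add2,r5:Add3
  c6: stall  regs: r0:8,r1:9,r2:8,r3:3,r4:Add2,r5:Add3
  c7: CDB Add1=19; issue SUB r0<-Add1  regs: r0:Add1,r1:9,r2:8,r3:3,r4:Add2,r5:Add3
  c8: issue MUL r1<-Mul1  regs: r0:Add1,r1:Mul1,r2:8,r3:3,r4:Add2,r5:Add3
  c9: CDB Add1=-6; issue SUB r4<-Add1  regs: r0:-6,r1:Mul1,r2:8,r3:3,r4:Add1,r5:Add3
  c10: CDB Add2=27  regs: r0:-6,r1:Mul1,r2:8,r3:3,r4:Add1,r5:Add3
  c11: -  regs: r0:-6,r1:Mul1,r2:8,r3:3,r4:Add1,r5:Add3
  c12: CDB Add3=-19  regs: r0:-6,r1:Mul1,r2:8,r3:3,r4:Add1,r5:-19
  c13: -  regs: r0:-6,r1:Mul1,r2:8,r3:3,r4:Add1,r5:-19
  c14: -  regs: r0:-6,r1:Mul1,r2:8,r3:3,r4:Add1,r5:-19
  c15: -  regs: r0:-6,r1:Mul1,r2:8,r3:3,r4:Add1,r5:-19
  c16: CDB Mul1=361  regs: r0:-6,r1:361,r2:8,r3:3,r4:Add1,r5:-19
  c17: -  regs: r0:-6,r1:361,r2:8,r3:3,r4:Add1,r5:-19

STATUS = VALUE 361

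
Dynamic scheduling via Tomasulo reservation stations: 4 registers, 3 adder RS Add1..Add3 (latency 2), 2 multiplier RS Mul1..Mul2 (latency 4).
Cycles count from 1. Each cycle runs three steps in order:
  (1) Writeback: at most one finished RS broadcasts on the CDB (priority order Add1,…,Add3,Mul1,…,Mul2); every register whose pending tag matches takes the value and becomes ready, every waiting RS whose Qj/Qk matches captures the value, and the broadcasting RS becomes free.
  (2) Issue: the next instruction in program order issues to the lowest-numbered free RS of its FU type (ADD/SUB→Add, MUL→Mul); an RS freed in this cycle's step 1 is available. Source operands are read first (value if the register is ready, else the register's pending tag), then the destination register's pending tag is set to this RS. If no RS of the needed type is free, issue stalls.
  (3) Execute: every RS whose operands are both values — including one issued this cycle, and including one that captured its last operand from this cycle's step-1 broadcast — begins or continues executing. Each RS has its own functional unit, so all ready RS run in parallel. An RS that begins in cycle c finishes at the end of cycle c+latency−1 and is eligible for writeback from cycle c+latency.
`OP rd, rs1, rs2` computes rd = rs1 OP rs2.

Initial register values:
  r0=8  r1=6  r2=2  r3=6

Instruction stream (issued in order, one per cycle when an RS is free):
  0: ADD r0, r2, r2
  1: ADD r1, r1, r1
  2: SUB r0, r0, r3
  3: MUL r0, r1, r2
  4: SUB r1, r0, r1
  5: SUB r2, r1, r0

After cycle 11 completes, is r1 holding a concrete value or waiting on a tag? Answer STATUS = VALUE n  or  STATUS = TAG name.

STATUS = VALUE 12

c1: issue ADD r0<-Add1 | r0:Add1,r1:6,r2:2,r3:6
c2: issue ADD r1<-Add2 | r0:Add1,r1:Add2,r2:2,r3:6
c3: CDB Add1=4; issue SUB r0<-Add1 | r0:Add1,r1:Add2,r2:2,r3:6
c4: CDB Add2=12; issue MUL r0<-Mul1 | r0:Mul1,r1:12,r2:2,r3:6
c5: CDB Add1=-2; issue SUB r1<-Add1 | r0:Mul1,r1:Add1,r2:2,r3:6
c6: issue SUB r2<-Add2 | r0:Mul1,r1:Add1,r2:Add2,r3:6
c7: - | r0:Mul1,r1:Add1,r2:Add2,r3:6
c8: CDB Mul1=24 | r0:24,r1:Add1,r2:Add2,r3:6
c9: - | r0:24,r1:Add1,r2:Add2,r3:6
c10: CDB Add1=12 | r0:24,r1:12,r2:Add2,r3:6
c11: - | r0:24,r1:12,r2:Add2,r3:6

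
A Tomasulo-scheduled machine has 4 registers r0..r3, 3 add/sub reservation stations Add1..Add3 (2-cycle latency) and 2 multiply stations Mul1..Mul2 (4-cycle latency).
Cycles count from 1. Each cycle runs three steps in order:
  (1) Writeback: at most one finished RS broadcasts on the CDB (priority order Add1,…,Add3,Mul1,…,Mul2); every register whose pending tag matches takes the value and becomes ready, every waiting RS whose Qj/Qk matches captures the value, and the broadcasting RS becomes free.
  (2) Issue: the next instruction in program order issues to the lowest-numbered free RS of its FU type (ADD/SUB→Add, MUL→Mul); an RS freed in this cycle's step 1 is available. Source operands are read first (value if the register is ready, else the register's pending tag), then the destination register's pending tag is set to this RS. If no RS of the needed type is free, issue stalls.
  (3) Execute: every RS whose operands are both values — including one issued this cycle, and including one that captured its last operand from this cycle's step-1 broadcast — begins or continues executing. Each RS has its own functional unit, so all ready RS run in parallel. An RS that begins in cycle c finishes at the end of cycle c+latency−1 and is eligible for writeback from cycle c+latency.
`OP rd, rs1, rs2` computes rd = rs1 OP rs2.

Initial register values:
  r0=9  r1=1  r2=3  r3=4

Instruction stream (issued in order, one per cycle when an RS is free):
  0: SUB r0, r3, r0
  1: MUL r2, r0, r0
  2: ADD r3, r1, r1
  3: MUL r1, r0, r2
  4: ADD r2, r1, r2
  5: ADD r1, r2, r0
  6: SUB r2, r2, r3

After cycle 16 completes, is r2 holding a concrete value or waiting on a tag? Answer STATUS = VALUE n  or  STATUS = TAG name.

c1: issue SUB r0<-Add1 | r0:Add1,r1:1,r2:3,r3:4
c2: issue MUL r2<-Mul1 | r0:Add1,r1:1,r2:Mul1,r3:4
c3: CDB Add1=-5; issue ADD r3<-Add1 | r0:-5,r1:1,r2:Mul1,r3:Add1
c4: issue MUL r1<-Mul2 | r0:-5,r1:Mul2,r2:Mul1,r3:Add1
c5: CDB Add1=2; issue ADD r2<-Add1 | r0:-5,r1:Mul2,r2:Add1,r3:2
c6: issue ADD r1<-Add2 | r0:-5,r1:Add2,r2:Add1,r3:2
c7: CDB Mul1=25; issue SUB r2<-Add3 | r0:-5,r1:Add2,r2:Add3,r3:2
c8: - | r0:-5,r1:Add2,r2:Add3,r3:2
c9: - | r0:-5,r1:Add2,r2:Add3,r3:2
c10: - | r0:-5,r1:Add2,r2:Add3,r3:2
c11: CDB Mul2=-125 | r0:-5,r1:Add2,r2:Add3,r3:2
c12: - | r0:-5,r1:Add2,r2:Add3,r3:2
c13: CDB Add1=-100 | r0:-5,r1:Add2,r2:Add3,r3:2
c14: - | r0:-5,r1:Add2,r2:Add3,r3:2
c15: CDB Add2=-105 | r0:-5,r1:-105,r2:Add3,r3:2
c16: CDB Add3=-102 | r0:-5,r1:-105,r2:-102,r3:2

STATUS = VALUE -102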